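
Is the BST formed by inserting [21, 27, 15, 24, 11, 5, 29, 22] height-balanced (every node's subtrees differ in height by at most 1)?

Tree (level-order array): [21, 15, 27, 11, None, 24, 29, 5, None, 22]
Definition: a tree is height-balanced if, at every node, |h(left) - h(right)| <= 1 (empty subtree has height -1).
Bottom-up per-node check:
  node 5: h_left=-1, h_right=-1, diff=0 [OK], height=0
  node 11: h_left=0, h_right=-1, diff=1 [OK], height=1
  node 15: h_left=1, h_right=-1, diff=2 [FAIL (|1--1|=2 > 1)], height=2
  node 22: h_left=-1, h_right=-1, diff=0 [OK], height=0
  node 24: h_left=0, h_right=-1, diff=1 [OK], height=1
  node 29: h_left=-1, h_right=-1, diff=0 [OK], height=0
  node 27: h_left=1, h_right=0, diff=1 [OK], height=2
  node 21: h_left=2, h_right=2, diff=0 [OK], height=3
Node 15 violates the condition: |1 - -1| = 2 > 1.
Result: Not balanced


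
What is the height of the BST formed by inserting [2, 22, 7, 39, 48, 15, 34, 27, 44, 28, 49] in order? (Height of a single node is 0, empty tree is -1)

Insertion order: [2, 22, 7, 39, 48, 15, 34, 27, 44, 28, 49]
Tree (level-order array): [2, None, 22, 7, 39, None, 15, 34, 48, None, None, 27, None, 44, 49, None, 28]
Compute height bottom-up (empty subtree = -1):
  height(15) = 1 + max(-1, -1) = 0
  height(7) = 1 + max(-1, 0) = 1
  height(28) = 1 + max(-1, -1) = 0
  height(27) = 1 + max(-1, 0) = 1
  height(34) = 1 + max(1, -1) = 2
  height(44) = 1 + max(-1, -1) = 0
  height(49) = 1 + max(-1, -1) = 0
  height(48) = 1 + max(0, 0) = 1
  height(39) = 1 + max(2, 1) = 3
  height(22) = 1 + max(1, 3) = 4
  height(2) = 1 + max(-1, 4) = 5
Height = 5


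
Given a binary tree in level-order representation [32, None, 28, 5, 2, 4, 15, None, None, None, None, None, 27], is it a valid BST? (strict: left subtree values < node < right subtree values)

Level-order array: [32, None, 28, 5, 2, 4, 15, None, None, None, None, None, 27]
Validate using subtree bounds (lo, hi): at each node, require lo < value < hi,
then recurse left with hi=value and right with lo=value.
Preorder trace (stopping at first violation):
  at node 32 with bounds (-inf, +inf): OK
  at node 28 with bounds (32, +inf): VIOLATION
Node 28 violates its bound: not (32 < 28 < +inf).
Result: Not a valid BST


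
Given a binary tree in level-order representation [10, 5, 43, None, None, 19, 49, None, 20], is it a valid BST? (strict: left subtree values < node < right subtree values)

Level-order array: [10, 5, 43, None, None, 19, 49, None, 20]
Validate using subtree bounds (lo, hi): at each node, require lo < value < hi,
then recurse left with hi=value and right with lo=value.
Preorder trace (stopping at first violation):
  at node 10 with bounds (-inf, +inf): OK
  at node 5 with bounds (-inf, 10): OK
  at node 43 with bounds (10, +inf): OK
  at node 19 with bounds (10, 43): OK
  at node 20 with bounds (19, 43): OK
  at node 49 with bounds (43, +inf): OK
No violation found at any node.
Result: Valid BST


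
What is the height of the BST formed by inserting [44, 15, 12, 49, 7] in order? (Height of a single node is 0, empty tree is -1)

Insertion order: [44, 15, 12, 49, 7]
Tree (level-order array): [44, 15, 49, 12, None, None, None, 7]
Compute height bottom-up (empty subtree = -1):
  height(7) = 1 + max(-1, -1) = 0
  height(12) = 1 + max(0, -1) = 1
  height(15) = 1 + max(1, -1) = 2
  height(49) = 1 + max(-1, -1) = 0
  height(44) = 1 + max(2, 0) = 3
Height = 3


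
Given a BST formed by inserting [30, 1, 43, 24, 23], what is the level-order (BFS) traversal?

Tree insertion order: [30, 1, 43, 24, 23]
Tree (level-order array): [30, 1, 43, None, 24, None, None, 23]
BFS from the root, enqueuing left then right child of each popped node:
  queue [30] -> pop 30, enqueue [1, 43], visited so far: [30]
  queue [1, 43] -> pop 1, enqueue [24], visited so far: [30, 1]
  queue [43, 24] -> pop 43, enqueue [none], visited so far: [30, 1, 43]
  queue [24] -> pop 24, enqueue [23], visited so far: [30, 1, 43, 24]
  queue [23] -> pop 23, enqueue [none], visited so far: [30, 1, 43, 24, 23]
Result: [30, 1, 43, 24, 23]


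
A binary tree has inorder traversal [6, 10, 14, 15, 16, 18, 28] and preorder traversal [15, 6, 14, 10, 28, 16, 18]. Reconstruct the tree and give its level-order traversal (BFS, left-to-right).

Inorder:  [6, 10, 14, 15, 16, 18, 28]
Preorder: [15, 6, 14, 10, 28, 16, 18]
Algorithm: preorder visits root first, so consume preorder in order;
for each root, split the current inorder slice at that value into
left-subtree inorder and right-subtree inorder, then recurse.
Recursive splits:
  root=15; inorder splits into left=[6, 10, 14], right=[16, 18, 28]
  root=6; inorder splits into left=[], right=[10, 14]
  root=14; inorder splits into left=[10], right=[]
  root=10; inorder splits into left=[], right=[]
  root=28; inorder splits into left=[16, 18], right=[]
  root=16; inorder splits into left=[], right=[18]
  root=18; inorder splits into left=[], right=[]
Reconstructed level-order: [15, 6, 28, 14, 16, 10, 18]


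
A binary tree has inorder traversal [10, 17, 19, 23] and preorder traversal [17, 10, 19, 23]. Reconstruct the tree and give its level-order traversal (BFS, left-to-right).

Inorder:  [10, 17, 19, 23]
Preorder: [17, 10, 19, 23]
Algorithm: preorder visits root first, so consume preorder in order;
for each root, split the current inorder slice at that value into
left-subtree inorder and right-subtree inorder, then recurse.
Recursive splits:
  root=17; inorder splits into left=[10], right=[19, 23]
  root=10; inorder splits into left=[], right=[]
  root=19; inorder splits into left=[], right=[23]
  root=23; inorder splits into left=[], right=[]
Reconstructed level-order: [17, 10, 19, 23]


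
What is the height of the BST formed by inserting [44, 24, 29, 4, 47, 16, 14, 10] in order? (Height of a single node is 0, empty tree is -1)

Insertion order: [44, 24, 29, 4, 47, 16, 14, 10]
Tree (level-order array): [44, 24, 47, 4, 29, None, None, None, 16, None, None, 14, None, 10]
Compute height bottom-up (empty subtree = -1):
  height(10) = 1 + max(-1, -1) = 0
  height(14) = 1 + max(0, -1) = 1
  height(16) = 1 + max(1, -1) = 2
  height(4) = 1 + max(-1, 2) = 3
  height(29) = 1 + max(-1, -1) = 0
  height(24) = 1 + max(3, 0) = 4
  height(47) = 1 + max(-1, -1) = 0
  height(44) = 1 + max(4, 0) = 5
Height = 5


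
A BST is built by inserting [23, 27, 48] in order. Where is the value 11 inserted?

Starting tree (level order): [23, None, 27, None, 48]
Insertion path: 23
Result: insert 11 as left child of 23
Final tree (level order): [23, 11, 27, None, None, None, 48]


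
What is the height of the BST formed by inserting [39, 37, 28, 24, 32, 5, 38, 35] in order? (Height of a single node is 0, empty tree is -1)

Insertion order: [39, 37, 28, 24, 32, 5, 38, 35]
Tree (level-order array): [39, 37, None, 28, 38, 24, 32, None, None, 5, None, None, 35]
Compute height bottom-up (empty subtree = -1):
  height(5) = 1 + max(-1, -1) = 0
  height(24) = 1 + max(0, -1) = 1
  height(35) = 1 + max(-1, -1) = 0
  height(32) = 1 + max(-1, 0) = 1
  height(28) = 1 + max(1, 1) = 2
  height(38) = 1 + max(-1, -1) = 0
  height(37) = 1 + max(2, 0) = 3
  height(39) = 1 + max(3, -1) = 4
Height = 4


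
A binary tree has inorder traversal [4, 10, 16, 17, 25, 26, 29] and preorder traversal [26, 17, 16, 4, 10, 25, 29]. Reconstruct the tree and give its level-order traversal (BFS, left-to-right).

Inorder:  [4, 10, 16, 17, 25, 26, 29]
Preorder: [26, 17, 16, 4, 10, 25, 29]
Algorithm: preorder visits root first, so consume preorder in order;
for each root, split the current inorder slice at that value into
left-subtree inorder and right-subtree inorder, then recurse.
Recursive splits:
  root=26; inorder splits into left=[4, 10, 16, 17, 25], right=[29]
  root=17; inorder splits into left=[4, 10, 16], right=[25]
  root=16; inorder splits into left=[4, 10], right=[]
  root=4; inorder splits into left=[], right=[10]
  root=10; inorder splits into left=[], right=[]
  root=25; inorder splits into left=[], right=[]
  root=29; inorder splits into left=[], right=[]
Reconstructed level-order: [26, 17, 29, 16, 25, 4, 10]


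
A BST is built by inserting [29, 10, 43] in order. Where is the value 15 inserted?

Starting tree (level order): [29, 10, 43]
Insertion path: 29 -> 10
Result: insert 15 as right child of 10
Final tree (level order): [29, 10, 43, None, 15]


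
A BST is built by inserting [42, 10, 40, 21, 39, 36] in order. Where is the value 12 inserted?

Starting tree (level order): [42, 10, None, None, 40, 21, None, None, 39, 36]
Insertion path: 42 -> 10 -> 40 -> 21
Result: insert 12 as left child of 21
Final tree (level order): [42, 10, None, None, 40, 21, None, 12, 39, None, None, 36]


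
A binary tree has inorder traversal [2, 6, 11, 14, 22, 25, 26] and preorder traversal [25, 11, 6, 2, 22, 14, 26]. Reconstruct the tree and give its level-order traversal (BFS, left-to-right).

Inorder:  [2, 6, 11, 14, 22, 25, 26]
Preorder: [25, 11, 6, 2, 22, 14, 26]
Algorithm: preorder visits root first, so consume preorder in order;
for each root, split the current inorder slice at that value into
left-subtree inorder and right-subtree inorder, then recurse.
Recursive splits:
  root=25; inorder splits into left=[2, 6, 11, 14, 22], right=[26]
  root=11; inorder splits into left=[2, 6], right=[14, 22]
  root=6; inorder splits into left=[2], right=[]
  root=2; inorder splits into left=[], right=[]
  root=22; inorder splits into left=[14], right=[]
  root=14; inorder splits into left=[], right=[]
  root=26; inorder splits into left=[], right=[]
Reconstructed level-order: [25, 11, 26, 6, 22, 2, 14]


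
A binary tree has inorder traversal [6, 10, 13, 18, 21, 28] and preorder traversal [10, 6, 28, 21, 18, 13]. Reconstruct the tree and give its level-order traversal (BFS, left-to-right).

Inorder:  [6, 10, 13, 18, 21, 28]
Preorder: [10, 6, 28, 21, 18, 13]
Algorithm: preorder visits root first, so consume preorder in order;
for each root, split the current inorder slice at that value into
left-subtree inorder and right-subtree inorder, then recurse.
Recursive splits:
  root=10; inorder splits into left=[6], right=[13, 18, 21, 28]
  root=6; inorder splits into left=[], right=[]
  root=28; inorder splits into left=[13, 18, 21], right=[]
  root=21; inorder splits into left=[13, 18], right=[]
  root=18; inorder splits into left=[13], right=[]
  root=13; inorder splits into left=[], right=[]
Reconstructed level-order: [10, 6, 28, 21, 18, 13]


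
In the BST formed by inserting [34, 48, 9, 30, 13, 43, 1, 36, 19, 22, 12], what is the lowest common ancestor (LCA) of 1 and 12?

Tree insertion order: [34, 48, 9, 30, 13, 43, 1, 36, 19, 22, 12]
Tree (level-order array): [34, 9, 48, 1, 30, 43, None, None, None, 13, None, 36, None, 12, 19, None, None, None, None, None, 22]
In a BST, the LCA of p=1, q=12 is the first node v on the
root-to-leaf path with p <= v <= q (go left if both < v, right if both > v).
Walk from root:
  at 34: both 1 and 12 < 34, go left
  at 9: 1 <= 9 <= 12, this is the LCA
LCA = 9


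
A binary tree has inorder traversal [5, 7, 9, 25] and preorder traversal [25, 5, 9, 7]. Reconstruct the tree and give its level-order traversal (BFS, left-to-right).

Inorder:  [5, 7, 9, 25]
Preorder: [25, 5, 9, 7]
Algorithm: preorder visits root first, so consume preorder in order;
for each root, split the current inorder slice at that value into
left-subtree inorder and right-subtree inorder, then recurse.
Recursive splits:
  root=25; inorder splits into left=[5, 7, 9], right=[]
  root=5; inorder splits into left=[], right=[7, 9]
  root=9; inorder splits into left=[7], right=[]
  root=7; inorder splits into left=[], right=[]
Reconstructed level-order: [25, 5, 9, 7]


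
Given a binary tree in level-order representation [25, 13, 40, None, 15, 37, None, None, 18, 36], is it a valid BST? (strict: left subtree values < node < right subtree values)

Level-order array: [25, 13, 40, None, 15, 37, None, None, 18, 36]
Validate using subtree bounds (lo, hi): at each node, require lo < value < hi,
then recurse left with hi=value and right with lo=value.
Preorder trace (stopping at first violation):
  at node 25 with bounds (-inf, +inf): OK
  at node 13 with bounds (-inf, 25): OK
  at node 15 with bounds (13, 25): OK
  at node 18 with bounds (15, 25): OK
  at node 40 with bounds (25, +inf): OK
  at node 37 with bounds (25, 40): OK
  at node 36 with bounds (25, 37): OK
No violation found at any node.
Result: Valid BST


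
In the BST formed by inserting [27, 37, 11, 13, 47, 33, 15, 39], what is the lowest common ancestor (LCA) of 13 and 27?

Tree insertion order: [27, 37, 11, 13, 47, 33, 15, 39]
Tree (level-order array): [27, 11, 37, None, 13, 33, 47, None, 15, None, None, 39]
In a BST, the LCA of p=13, q=27 is the first node v on the
root-to-leaf path with p <= v <= q (go left if both < v, right if both > v).
Walk from root:
  at 27: 13 <= 27 <= 27, this is the LCA
LCA = 27


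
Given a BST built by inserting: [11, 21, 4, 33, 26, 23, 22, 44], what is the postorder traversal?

Tree insertion order: [11, 21, 4, 33, 26, 23, 22, 44]
Tree (level-order array): [11, 4, 21, None, None, None, 33, 26, 44, 23, None, None, None, 22]
Postorder traversal: [4, 22, 23, 26, 44, 33, 21, 11]


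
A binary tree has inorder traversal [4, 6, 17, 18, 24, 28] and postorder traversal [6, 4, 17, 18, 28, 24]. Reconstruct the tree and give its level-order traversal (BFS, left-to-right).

Inorder:   [4, 6, 17, 18, 24, 28]
Postorder: [6, 4, 17, 18, 28, 24]
Algorithm: postorder visits root last, so walk postorder right-to-left;
each value is the root of the current inorder slice — split it at that
value, recurse on the right subtree first, then the left.
Recursive splits:
  root=24; inorder splits into left=[4, 6, 17, 18], right=[28]
  root=28; inorder splits into left=[], right=[]
  root=18; inorder splits into left=[4, 6, 17], right=[]
  root=17; inorder splits into left=[4, 6], right=[]
  root=4; inorder splits into left=[], right=[6]
  root=6; inorder splits into left=[], right=[]
Reconstructed level-order: [24, 18, 28, 17, 4, 6]


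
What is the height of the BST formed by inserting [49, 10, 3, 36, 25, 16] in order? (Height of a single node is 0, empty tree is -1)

Insertion order: [49, 10, 3, 36, 25, 16]
Tree (level-order array): [49, 10, None, 3, 36, None, None, 25, None, 16]
Compute height bottom-up (empty subtree = -1):
  height(3) = 1 + max(-1, -1) = 0
  height(16) = 1 + max(-1, -1) = 0
  height(25) = 1 + max(0, -1) = 1
  height(36) = 1 + max(1, -1) = 2
  height(10) = 1 + max(0, 2) = 3
  height(49) = 1 + max(3, -1) = 4
Height = 4


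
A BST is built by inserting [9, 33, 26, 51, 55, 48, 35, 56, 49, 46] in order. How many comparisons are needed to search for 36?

Search path for 36: 9 -> 33 -> 51 -> 48 -> 35 -> 46
Found: False
Comparisons: 6


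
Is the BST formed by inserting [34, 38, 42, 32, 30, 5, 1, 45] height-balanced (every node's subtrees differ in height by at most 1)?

Tree (level-order array): [34, 32, 38, 30, None, None, 42, 5, None, None, 45, 1]
Definition: a tree is height-balanced if, at every node, |h(left) - h(right)| <= 1 (empty subtree has height -1).
Bottom-up per-node check:
  node 1: h_left=-1, h_right=-1, diff=0 [OK], height=0
  node 5: h_left=0, h_right=-1, diff=1 [OK], height=1
  node 30: h_left=1, h_right=-1, diff=2 [FAIL (|1--1|=2 > 1)], height=2
  node 32: h_left=2, h_right=-1, diff=3 [FAIL (|2--1|=3 > 1)], height=3
  node 45: h_left=-1, h_right=-1, diff=0 [OK], height=0
  node 42: h_left=-1, h_right=0, diff=1 [OK], height=1
  node 38: h_left=-1, h_right=1, diff=2 [FAIL (|-1-1|=2 > 1)], height=2
  node 34: h_left=3, h_right=2, diff=1 [OK], height=4
Node 30 violates the condition: |1 - -1| = 2 > 1.
Result: Not balanced


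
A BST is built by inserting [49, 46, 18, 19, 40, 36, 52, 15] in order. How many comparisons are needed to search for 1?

Search path for 1: 49 -> 46 -> 18 -> 15
Found: False
Comparisons: 4


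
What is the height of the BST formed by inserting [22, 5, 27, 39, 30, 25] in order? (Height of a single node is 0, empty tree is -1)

Insertion order: [22, 5, 27, 39, 30, 25]
Tree (level-order array): [22, 5, 27, None, None, 25, 39, None, None, 30]
Compute height bottom-up (empty subtree = -1):
  height(5) = 1 + max(-1, -1) = 0
  height(25) = 1 + max(-1, -1) = 0
  height(30) = 1 + max(-1, -1) = 0
  height(39) = 1 + max(0, -1) = 1
  height(27) = 1 + max(0, 1) = 2
  height(22) = 1 + max(0, 2) = 3
Height = 3


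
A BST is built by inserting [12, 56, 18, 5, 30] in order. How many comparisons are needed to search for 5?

Search path for 5: 12 -> 5
Found: True
Comparisons: 2


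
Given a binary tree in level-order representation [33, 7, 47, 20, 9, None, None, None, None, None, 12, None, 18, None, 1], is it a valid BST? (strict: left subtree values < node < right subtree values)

Level-order array: [33, 7, 47, 20, 9, None, None, None, None, None, 12, None, 18, None, 1]
Validate using subtree bounds (lo, hi): at each node, require lo < value < hi,
then recurse left with hi=value and right with lo=value.
Preorder trace (stopping at first violation):
  at node 33 with bounds (-inf, +inf): OK
  at node 7 with bounds (-inf, 33): OK
  at node 20 with bounds (-inf, 7): VIOLATION
Node 20 violates its bound: not (-inf < 20 < 7).
Result: Not a valid BST


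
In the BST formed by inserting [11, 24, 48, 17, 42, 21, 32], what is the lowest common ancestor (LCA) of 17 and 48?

Tree insertion order: [11, 24, 48, 17, 42, 21, 32]
Tree (level-order array): [11, None, 24, 17, 48, None, 21, 42, None, None, None, 32]
In a BST, the LCA of p=17, q=48 is the first node v on the
root-to-leaf path with p <= v <= q (go left if both < v, right if both > v).
Walk from root:
  at 11: both 17 and 48 > 11, go right
  at 24: 17 <= 24 <= 48, this is the LCA
LCA = 24


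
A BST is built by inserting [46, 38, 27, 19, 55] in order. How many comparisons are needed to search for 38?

Search path for 38: 46 -> 38
Found: True
Comparisons: 2


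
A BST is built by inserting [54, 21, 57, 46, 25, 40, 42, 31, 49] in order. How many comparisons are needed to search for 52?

Search path for 52: 54 -> 21 -> 46 -> 49
Found: False
Comparisons: 4


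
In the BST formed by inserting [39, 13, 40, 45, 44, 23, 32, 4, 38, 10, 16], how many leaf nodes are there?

Tree built from: [39, 13, 40, 45, 44, 23, 32, 4, 38, 10, 16]
Tree (level-order array): [39, 13, 40, 4, 23, None, 45, None, 10, 16, 32, 44, None, None, None, None, None, None, 38]
Rule: A leaf has 0 children.
Per-node child counts:
  node 39: 2 child(ren)
  node 13: 2 child(ren)
  node 4: 1 child(ren)
  node 10: 0 child(ren)
  node 23: 2 child(ren)
  node 16: 0 child(ren)
  node 32: 1 child(ren)
  node 38: 0 child(ren)
  node 40: 1 child(ren)
  node 45: 1 child(ren)
  node 44: 0 child(ren)
Matching nodes: [10, 16, 38, 44]
Count of leaf nodes: 4


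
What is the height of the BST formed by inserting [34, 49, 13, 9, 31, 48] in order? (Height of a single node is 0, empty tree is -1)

Insertion order: [34, 49, 13, 9, 31, 48]
Tree (level-order array): [34, 13, 49, 9, 31, 48]
Compute height bottom-up (empty subtree = -1):
  height(9) = 1 + max(-1, -1) = 0
  height(31) = 1 + max(-1, -1) = 0
  height(13) = 1 + max(0, 0) = 1
  height(48) = 1 + max(-1, -1) = 0
  height(49) = 1 + max(0, -1) = 1
  height(34) = 1 + max(1, 1) = 2
Height = 2


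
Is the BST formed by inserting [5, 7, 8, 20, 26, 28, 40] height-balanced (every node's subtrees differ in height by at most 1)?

Tree (level-order array): [5, None, 7, None, 8, None, 20, None, 26, None, 28, None, 40]
Definition: a tree is height-balanced if, at every node, |h(left) - h(right)| <= 1 (empty subtree has height -1).
Bottom-up per-node check:
  node 40: h_left=-1, h_right=-1, diff=0 [OK], height=0
  node 28: h_left=-1, h_right=0, diff=1 [OK], height=1
  node 26: h_left=-1, h_right=1, diff=2 [FAIL (|-1-1|=2 > 1)], height=2
  node 20: h_left=-1, h_right=2, diff=3 [FAIL (|-1-2|=3 > 1)], height=3
  node 8: h_left=-1, h_right=3, diff=4 [FAIL (|-1-3|=4 > 1)], height=4
  node 7: h_left=-1, h_right=4, diff=5 [FAIL (|-1-4|=5 > 1)], height=5
  node 5: h_left=-1, h_right=5, diff=6 [FAIL (|-1-5|=6 > 1)], height=6
Node 26 violates the condition: |-1 - 1| = 2 > 1.
Result: Not balanced


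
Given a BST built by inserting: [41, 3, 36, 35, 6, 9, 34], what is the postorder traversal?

Tree insertion order: [41, 3, 36, 35, 6, 9, 34]
Tree (level-order array): [41, 3, None, None, 36, 35, None, 6, None, None, 9, None, 34]
Postorder traversal: [34, 9, 6, 35, 36, 3, 41]


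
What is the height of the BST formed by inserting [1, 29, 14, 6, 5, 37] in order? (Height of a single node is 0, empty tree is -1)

Insertion order: [1, 29, 14, 6, 5, 37]
Tree (level-order array): [1, None, 29, 14, 37, 6, None, None, None, 5]
Compute height bottom-up (empty subtree = -1):
  height(5) = 1 + max(-1, -1) = 0
  height(6) = 1 + max(0, -1) = 1
  height(14) = 1 + max(1, -1) = 2
  height(37) = 1 + max(-1, -1) = 0
  height(29) = 1 + max(2, 0) = 3
  height(1) = 1 + max(-1, 3) = 4
Height = 4


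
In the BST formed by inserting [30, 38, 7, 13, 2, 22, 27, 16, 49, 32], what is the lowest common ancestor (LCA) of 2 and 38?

Tree insertion order: [30, 38, 7, 13, 2, 22, 27, 16, 49, 32]
Tree (level-order array): [30, 7, 38, 2, 13, 32, 49, None, None, None, 22, None, None, None, None, 16, 27]
In a BST, the LCA of p=2, q=38 is the first node v on the
root-to-leaf path with p <= v <= q (go left if both < v, right if both > v).
Walk from root:
  at 30: 2 <= 30 <= 38, this is the LCA
LCA = 30


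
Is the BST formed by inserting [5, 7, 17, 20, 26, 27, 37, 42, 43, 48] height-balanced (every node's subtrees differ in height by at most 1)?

Tree (level-order array): [5, None, 7, None, 17, None, 20, None, 26, None, 27, None, 37, None, 42, None, 43, None, 48]
Definition: a tree is height-balanced if, at every node, |h(left) - h(right)| <= 1 (empty subtree has height -1).
Bottom-up per-node check:
  node 48: h_left=-1, h_right=-1, diff=0 [OK], height=0
  node 43: h_left=-1, h_right=0, diff=1 [OK], height=1
  node 42: h_left=-1, h_right=1, diff=2 [FAIL (|-1-1|=2 > 1)], height=2
  node 37: h_left=-1, h_right=2, diff=3 [FAIL (|-1-2|=3 > 1)], height=3
  node 27: h_left=-1, h_right=3, diff=4 [FAIL (|-1-3|=4 > 1)], height=4
  node 26: h_left=-1, h_right=4, diff=5 [FAIL (|-1-4|=5 > 1)], height=5
  node 20: h_left=-1, h_right=5, diff=6 [FAIL (|-1-5|=6 > 1)], height=6
  node 17: h_left=-1, h_right=6, diff=7 [FAIL (|-1-6|=7 > 1)], height=7
  node 7: h_left=-1, h_right=7, diff=8 [FAIL (|-1-7|=8 > 1)], height=8
  node 5: h_left=-1, h_right=8, diff=9 [FAIL (|-1-8|=9 > 1)], height=9
Node 42 violates the condition: |-1 - 1| = 2 > 1.
Result: Not balanced


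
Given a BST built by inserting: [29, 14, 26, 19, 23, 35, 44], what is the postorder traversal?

Tree insertion order: [29, 14, 26, 19, 23, 35, 44]
Tree (level-order array): [29, 14, 35, None, 26, None, 44, 19, None, None, None, None, 23]
Postorder traversal: [23, 19, 26, 14, 44, 35, 29]


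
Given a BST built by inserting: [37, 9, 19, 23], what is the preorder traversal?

Tree insertion order: [37, 9, 19, 23]
Tree (level-order array): [37, 9, None, None, 19, None, 23]
Preorder traversal: [37, 9, 19, 23]


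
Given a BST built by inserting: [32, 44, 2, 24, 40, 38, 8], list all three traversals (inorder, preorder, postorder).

Tree insertion order: [32, 44, 2, 24, 40, 38, 8]
Tree (level-order array): [32, 2, 44, None, 24, 40, None, 8, None, 38]
Inorder (L, root, R): [2, 8, 24, 32, 38, 40, 44]
Preorder (root, L, R): [32, 2, 24, 8, 44, 40, 38]
Postorder (L, R, root): [8, 24, 2, 38, 40, 44, 32]


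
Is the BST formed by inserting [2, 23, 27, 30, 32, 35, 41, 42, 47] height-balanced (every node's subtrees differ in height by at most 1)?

Tree (level-order array): [2, None, 23, None, 27, None, 30, None, 32, None, 35, None, 41, None, 42, None, 47]
Definition: a tree is height-balanced if, at every node, |h(left) - h(right)| <= 1 (empty subtree has height -1).
Bottom-up per-node check:
  node 47: h_left=-1, h_right=-1, diff=0 [OK], height=0
  node 42: h_left=-1, h_right=0, diff=1 [OK], height=1
  node 41: h_left=-1, h_right=1, diff=2 [FAIL (|-1-1|=2 > 1)], height=2
  node 35: h_left=-1, h_right=2, diff=3 [FAIL (|-1-2|=3 > 1)], height=3
  node 32: h_left=-1, h_right=3, diff=4 [FAIL (|-1-3|=4 > 1)], height=4
  node 30: h_left=-1, h_right=4, diff=5 [FAIL (|-1-4|=5 > 1)], height=5
  node 27: h_left=-1, h_right=5, diff=6 [FAIL (|-1-5|=6 > 1)], height=6
  node 23: h_left=-1, h_right=6, diff=7 [FAIL (|-1-6|=7 > 1)], height=7
  node 2: h_left=-1, h_right=7, diff=8 [FAIL (|-1-7|=8 > 1)], height=8
Node 41 violates the condition: |-1 - 1| = 2 > 1.
Result: Not balanced


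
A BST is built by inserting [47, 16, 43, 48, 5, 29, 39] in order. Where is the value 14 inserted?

Starting tree (level order): [47, 16, 48, 5, 43, None, None, None, None, 29, None, None, 39]
Insertion path: 47 -> 16 -> 5
Result: insert 14 as right child of 5
Final tree (level order): [47, 16, 48, 5, 43, None, None, None, 14, 29, None, None, None, None, 39]


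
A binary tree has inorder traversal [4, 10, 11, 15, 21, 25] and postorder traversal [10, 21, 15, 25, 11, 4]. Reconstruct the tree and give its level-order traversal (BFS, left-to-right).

Inorder:   [4, 10, 11, 15, 21, 25]
Postorder: [10, 21, 15, 25, 11, 4]
Algorithm: postorder visits root last, so walk postorder right-to-left;
each value is the root of the current inorder slice — split it at that
value, recurse on the right subtree first, then the left.
Recursive splits:
  root=4; inorder splits into left=[], right=[10, 11, 15, 21, 25]
  root=11; inorder splits into left=[10], right=[15, 21, 25]
  root=25; inorder splits into left=[15, 21], right=[]
  root=15; inorder splits into left=[], right=[21]
  root=21; inorder splits into left=[], right=[]
  root=10; inorder splits into left=[], right=[]
Reconstructed level-order: [4, 11, 10, 25, 15, 21]


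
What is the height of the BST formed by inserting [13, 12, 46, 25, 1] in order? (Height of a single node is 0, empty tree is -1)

Insertion order: [13, 12, 46, 25, 1]
Tree (level-order array): [13, 12, 46, 1, None, 25]
Compute height bottom-up (empty subtree = -1):
  height(1) = 1 + max(-1, -1) = 0
  height(12) = 1 + max(0, -1) = 1
  height(25) = 1 + max(-1, -1) = 0
  height(46) = 1 + max(0, -1) = 1
  height(13) = 1 + max(1, 1) = 2
Height = 2


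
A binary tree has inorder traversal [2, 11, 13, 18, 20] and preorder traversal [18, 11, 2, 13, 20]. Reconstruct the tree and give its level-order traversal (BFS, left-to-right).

Inorder:  [2, 11, 13, 18, 20]
Preorder: [18, 11, 2, 13, 20]
Algorithm: preorder visits root first, so consume preorder in order;
for each root, split the current inorder slice at that value into
left-subtree inorder and right-subtree inorder, then recurse.
Recursive splits:
  root=18; inorder splits into left=[2, 11, 13], right=[20]
  root=11; inorder splits into left=[2], right=[13]
  root=2; inorder splits into left=[], right=[]
  root=13; inorder splits into left=[], right=[]
  root=20; inorder splits into left=[], right=[]
Reconstructed level-order: [18, 11, 20, 2, 13]


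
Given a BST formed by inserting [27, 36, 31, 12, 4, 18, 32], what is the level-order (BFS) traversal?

Tree insertion order: [27, 36, 31, 12, 4, 18, 32]
Tree (level-order array): [27, 12, 36, 4, 18, 31, None, None, None, None, None, None, 32]
BFS from the root, enqueuing left then right child of each popped node:
  queue [27] -> pop 27, enqueue [12, 36], visited so far: [27]
  queue [12, 36] -> pop 12, enqueue [4, 18], visited so far: [27, 12]
  queue [36, 4, 18] -> pop 36, enqueue [31], visited so far: [27, 12, 36]
  queue [4, 18, 31] -> pop 4, enqueue [none], visited so far: [27, 12, 36, 4]
  queue [18, 31] -> pop 18, enqueue [none], visited so far: [27, 12, 36, 4, 18]
  queue [31] -> pop 31, enqueue [32], visited so far: [27, 12, 36, 4, 18, 31]
  queue [32] -> pop 32, enqueue [none], visited so far: [27, 12, 36, 4, 18, 31, 32]
Result: [27, 12, 36, 4, 18, 31, 32]


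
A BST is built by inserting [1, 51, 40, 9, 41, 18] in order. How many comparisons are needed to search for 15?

Search path for 15: 1 -> 51 -> 40 -> 9 -> 18
Found: False
Comparisons: 5


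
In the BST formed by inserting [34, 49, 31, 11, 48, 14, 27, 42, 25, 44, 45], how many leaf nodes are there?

Tree built from: [34, 49, 31, 11, 48, 14, 27, 42, 25, 44, 45]
Tree (level-order array): [34, 31, 49, 11, None, 48, None, None, 14, 42, None, None, 27, None, 44, 25, None, None, 45]
Rule: A leaf has 0 children.
Per-node child counts:
  node 34: 2 child(ren)
  node 31: 1 child(ren)
  node 11: 1 child(ren)
  node 14: 1 child(ren)
  node 27: 1 child(ren)
  node 25: 0 child(ren)
  node 49: 1 child(ren)
  node 48: 1 child(ren)
  node 42: 1 child(ren)
  node 44: 1 child(ren)
  node 45: 0 child(ren)
Matching nodes: [25, 45]
Count of leaf nodes: 2


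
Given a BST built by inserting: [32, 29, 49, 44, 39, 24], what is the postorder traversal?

Tree insertion order: [32, 29, 49, 44, 39, 24]
Tree (level-order array): [32, 29, 49, 24, None, 44, None, None, None, 39]
Postorder traversal: [24, 29, 39, 44, 49, 32]


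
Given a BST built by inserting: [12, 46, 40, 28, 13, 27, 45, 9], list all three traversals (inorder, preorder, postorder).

Tree insertion order: [12, 46, 40, 28, 13, 27, 45, 9]
Tree (level-order array): [12, 9, 46, None, None, 40, None, 28, 45, 13, None, None, None, None, 27]
Inorder (L, root, R): [9, 12, 13, 27, 28, 40, 45, 46]
Preorder (root, L, R): [12, 9, 46, 40, 28, 13, 27, 45]
Postorder (L, R, root): [9, 27, 13, 28, 45, 40, 46, 12]


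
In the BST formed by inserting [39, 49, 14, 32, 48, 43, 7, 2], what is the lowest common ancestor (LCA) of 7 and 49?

Tree insertion order: [39, 49, 14, 32, 48, 43, 7, 2]
Tree (level-order array): [39, 14, 49, 7, 32, 48, None, 2, None, None, None, 43]
In a BST, the LCA of p=7, q=49 is the first node v on the
root-to-leaf path with p <= v <= q (go left if both < v, right if both > v).
Walk from root:
  at 39: 7 <= 39 <= 49, this is the LCA
LCA = 39


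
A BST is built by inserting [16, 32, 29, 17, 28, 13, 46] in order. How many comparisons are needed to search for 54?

Search path for 54: 16 -> 32 -> 46
Found: False
Comparisons: 3


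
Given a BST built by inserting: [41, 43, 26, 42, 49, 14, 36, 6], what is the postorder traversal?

Tree insertion order: [41, 43, 26, 42, 49, 14, 36, 6]
Tree (level-order array): [41, 26, 43, 14, 36, 42, 49, 6]
Postorder traversal: [6, 14, 36, 26, 42, 49, 43, 41]


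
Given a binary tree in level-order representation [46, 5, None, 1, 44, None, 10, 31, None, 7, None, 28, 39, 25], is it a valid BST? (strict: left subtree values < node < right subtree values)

Level-order array: [46, 5, None, 1, 44, None, 10, 31, None, 7, None, 28, 39, 25]
Validate using subtree bounds (lo, hi): at each node, require lo < value < hi,
then recurse left with hi=value and right with lo=value.
Preorder trace (stopping at first violation):
  at node 46 with bounds (-inf, +inf): OK
  at node 5 with bounds (-inf, 46): OK
  at node 1 with bounds (-inf, 5): OK
  at node 10 with bounds (1, 5): VIOLATION
Node 10 violates its bound: not (1 < 10 < 5).
Result: Not a valid BST


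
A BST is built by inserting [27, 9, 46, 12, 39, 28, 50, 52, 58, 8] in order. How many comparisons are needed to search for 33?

Search path for 33: 27 -> 46 -> 39 -> 28
Found: False
Comparisons: 4


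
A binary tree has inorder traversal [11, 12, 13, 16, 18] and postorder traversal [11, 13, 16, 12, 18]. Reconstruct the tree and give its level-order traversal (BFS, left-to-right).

Inorder:   [11, 12, 13, 16, 18]
Postorder: [11, 13, 16, 12, 18]
Algorithm: postorder visits root last, so walk postorder right-to-left;
each value is the root of the current inorder slice — split it at that
value, recurse on the right subtree first, then the left.
Recursive splits:
  root=18; inorder splits into left=[11, 12, 13, 16], right=[]
  root=12; inorder splits into left=[11], right=[13, 16]
  root=16; inorder splits into left=[13], right=[]
  root=13; inorder splits into left=[], right=[]
  root=11; inorder splits into left=[], right=[]
Reconstructed level-order: [18, 12, 11, 16, 13]


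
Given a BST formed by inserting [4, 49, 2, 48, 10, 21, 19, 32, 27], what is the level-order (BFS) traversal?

Tree insertion order: [4, 49, 2, 48, 10, 21, 19, 32, 27]
Tree (level-order array): [4, 2, 49, None, None, 48, None, 10, None, None, 21, 19, 32, None, None, 27]
BFS from the root, enqueuing left then right child of each popped node:
  queue [4] -> pop 4, enqueue [2, 49], visited so far: [4]
  queue [2, 49] -> pop 2, enqueue [none], visited so far: [4, 2]
  queue [49] -> pop 49, enqueue [48], visited so far: [4, 2, 49]
  queue [48] -> pop 48, enqueue [10], visited so far: [4, 2, 49, 48]
  queue [10] -> pop 10, enqueue [21], visited so far: [4, 2, 49, 48, 10]
  queue [21] -> pop 21, enqueue [19, 32], visited so far: [4, 2, 49, 48, 10, 21]
  queue [19, 32] -> pop 19, enqueue [none], visited so far: [4, 2, 49, 48, 10, 21, 19]
  queue [32] -> pop 32, enqueue [27], visited so far: [4, 2, 49, 48, 10, 21, 19, 32]
  queue [27] -> pop 27, enqueue [none], visited so far: [4, 2, 49, 48, 10, 21, 19, 32, 27]
Result: [4, 2, 49, 48, 10, 21, 19, 32, 27]


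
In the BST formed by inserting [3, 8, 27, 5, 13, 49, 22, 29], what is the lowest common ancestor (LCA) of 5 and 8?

Tree insertion order: [3, 8, 27, 5, 13, 49, 22, 29]
Tree (level-order array): [3, None, 8, 5, 27, None, None, 13, 49, None, 22, 29]
In a BST, the LCA of p=5, q=8 is the first node v on the
root-to-leaf path with p <= v <= q (go left if both < v, right if both > v).
Walk from root:
  at 3: both 5 and 8 > 3, go right
  at 8: 5 <= 8 <= 8, this is the LCA
LCA = 8


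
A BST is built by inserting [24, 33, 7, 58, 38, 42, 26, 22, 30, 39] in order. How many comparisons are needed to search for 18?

Search path for 18: 24 -> 7 -> 22
Found: False
Comparisons: 3


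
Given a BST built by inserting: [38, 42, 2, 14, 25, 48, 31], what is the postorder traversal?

Tree insertion order: [38, 42, 2, 14, 25, 48, 31]
Tree (level-order array): [38, 2, 42, None, 14, None, 48, None, 25, None, None, None, 31]
Postorder traversal: [31, 25, 14, 2, 48, 42, 38]


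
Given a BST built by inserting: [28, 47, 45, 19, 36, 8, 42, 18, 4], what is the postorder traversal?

Tree insertion order: [28, 47, 45, 19, 36, 8, 42, 18, 4]
Tree (level-order array): [28, 19, 47, 8, None, 45, None, 4, 18, 36, None, None, None, None, None, None, 42]
Postorder traversal: [4, 18, 8, 19, 42, 36, 45, 47, 28]


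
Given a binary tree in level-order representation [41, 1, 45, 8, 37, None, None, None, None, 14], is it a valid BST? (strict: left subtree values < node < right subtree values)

Level-order array: [41, 1, 45, 8, 37, None, None, None, None, 14]
Validate using subtree bounds (lo, hi): at each node, require lo < value < hi,
then recurse left with hi=value and right with lo=value.
Preorder trace (stopping at first violation):
  at node 41 with bounds (-inf, +inf): OK
  at node 1 with bounds (-inf, 41): OK
  at node 8 with bounds (-inf, 1): VIOLATION
Node 8 violates its bound: not (-inf < 8 < 1).
Result: Not a valid BST


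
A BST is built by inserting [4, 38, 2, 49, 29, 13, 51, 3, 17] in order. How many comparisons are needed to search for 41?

Search path for 41: 4 -> 38 -> 49
Found: False
Comparisons: 3


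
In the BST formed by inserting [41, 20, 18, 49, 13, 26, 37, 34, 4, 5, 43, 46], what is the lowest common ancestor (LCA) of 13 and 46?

Tree insertion order: [41, 20, 18, 49, 13, 26, 37, 34, 4, 5, 43, 46]
Tree (level-order array): [41, 20, 49, 18, 26, 43, None, 13, None, None, 37, None, 46, 4, None, 34, None, None, None, None, 5]
In a BST, the LCA of p=13, q=46 is the first node v on the
root-to-leaf path with p <= v <= q (go left if both < v, right if both > v).
Walk from root:
  at 41: 13 <= 41 <= 46, this is the LCA
LCA = 41


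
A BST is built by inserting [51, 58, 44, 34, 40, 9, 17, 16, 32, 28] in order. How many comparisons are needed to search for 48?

Search path for 48: 51 -> 44
Found: False
Comparisons: 2


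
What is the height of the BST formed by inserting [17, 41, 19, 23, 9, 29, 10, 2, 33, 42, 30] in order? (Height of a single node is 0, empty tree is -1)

Insertion order: [17, 41, 19, 23, 9, 29, 10, 2, 33, 42, 30]
Tree (level-order array): [17, 9, 41, 2, 10, 19, 42, None, None, None, None, None, 23, None, None, None, 29, None, 33, 30]
Compute height bottom-up (empty subtree = -1):
  height(2) = 1 + max(-1, -1) = 0
  height(10) = 1 + max(-1, -1) = 0
  height(9) = 1 + max(0, 0) = 1
  height(30) = 1 + max(-1, -1) = 0
  height(33) = 1 + max(0, -1) = 1
  height(29) = 1 + max(-1, 1) = 2
  height(23) = 1 + max(-1, 2) = 3
  height(19) = 1 + max(-1, 3) = 4
  height(42) = 1 + max(-1, -1) = 0
  height(41) = 1 + max(4, 0) = 5
  height(17) = 1 + max(1, 5) = 6
Height = 6


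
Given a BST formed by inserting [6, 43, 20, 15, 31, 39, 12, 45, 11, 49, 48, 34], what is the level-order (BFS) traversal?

Tree insertion order: [6, 43, 20, 15, 31, 39, 12, 45, 11, 49, 48, 34]
Tree (level-order array): [6, None, 43, 20, 45, 15, 31, None, 49, 12, None, None, 39, 48, None, 11, None, 34]
BFS from the root, enqueuing left then right child of each popped node:
  queue [6] -> pop 6, enqueue [43], visited so far: [6]
  queue [43] -> pop 43, enqueue [20, 45], visited so far: [6, 43]
  queue [20, 45] -> pop 20, enqueue [15, 31], visited so far: [6, 43, 20]
  queue [45, 15, 31] -> pop 45, enqueue [49], visited so far: [6, 43, 20, 45]
  queue [15, 31, 49] -> pop 15, enqueue [12], visited so far: [6, 43, 20, 45, 15]
  queue [31, 49, 12] -> pop 31, enqueue [39], visited so far: [6, 43, 20, 45, 15, 31]
  queue [49, 12, 39] -> pop 49, enqueue [48], visited so far: [6, 43, 20, 45, 15, 31, 49]
  queue [12, 39, 48] -> pop 12, enqueue [11], visited so far: [6, 43, 20, 45, 15, 31, 49, 12]
  queue [39, 48, 11] -> pop 39, enqueue [34], visited so far: [6, 43, 20, 45, 15, 31, 49, 12, 39]
  queue [48, 11, 34] -> pop 48, enqueue [none], visited so far: [6, 43, 20, 45, 15, 31, 49, 12, 39, 48]
  queue [11, 34] -> pop 11, enqueue [none], visited so far: [6, 43, 20, 45, 15, 31, 49, 12, 39, 48, 11]
  queue [34] -> pop 34, enqueue [none], visited so far: [6, 43, 20, 45, 15, 31, 49, 12, 39, 48, 11, 34]
Result: [6, 43, 20, 45, 15, 31, 49, 12, 39, 48, 11, 34]


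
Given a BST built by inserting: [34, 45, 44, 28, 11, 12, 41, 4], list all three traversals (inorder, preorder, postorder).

Tree insertion order: [34, 45, 44, 28, 11, 12, 41, 4]
Tree (level-order array): [34, 28, 45, 11, None, 44, None, 4, 12, 41]
Inorder (L, root, R): [4, 11, 12, 28, 34, 41, 44, 45]
Preorder (root, L, R): [34, 28, 11, 4, 12, 45, 44, 41]
Postorder (L, R, root): [4, 12, 11, 28, 41, 44, 45, 34]


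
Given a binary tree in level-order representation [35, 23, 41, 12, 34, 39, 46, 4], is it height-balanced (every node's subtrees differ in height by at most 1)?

Tree (level-order array): [35, 23, 41, 12, 34, 39, 46, 4]
Definition: a tree is height-balanced if, at every node, |h(left) - h(right)| <= 1 (empty subtree has height -1).
Bottom-up per-node check:
  node 4: h_left=-1, h_right=-1, diff=0 [OK], height=0
  node 12: h_left=0, h_right=-1, diff=1 [OK], height=1
  node 34: h_left=-1, h_right=-1, diff=0 [OK], height=0
  node 23: h_left=1, h_right=0, diff=1 [OK], height=2
  node 39: h_left=-1, h_right=-1, diff=0 [OK], height=0
  node 46: h_left=-1, h_right=-1, diff=0 [OK], height=0
  node 41: h_left=0, h_right=0, diff=0 [OK], height=1
  node 35: h_left=2, h_right=1, diff=1 [OK], height=3
All nodes satisfy the balance condition.
Result: Balanced


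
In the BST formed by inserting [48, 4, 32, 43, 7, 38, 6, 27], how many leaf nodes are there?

Tree built from: [48, 4, 32, 43, 7, 38, 6, 27]
Tree (level-order array): [48, 4, None, None, 32, 7, 43, 6, 27, 38]
Rule: A leaf has 0 children.
Per-node child counts:
  node 48: 1 child(ren)
  node 4: 1 child(ren)
  node 32: 2 child(ren)
  node 7: 2 child(ren)
  node 6: 0 child(ren)
  node 27: 0 child(ren)
  node 43: 1 child(ren)
  node 38: 0 child(ren)
Matching nodes: [6, 27, 38]
Count of leaf nodes: 3
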